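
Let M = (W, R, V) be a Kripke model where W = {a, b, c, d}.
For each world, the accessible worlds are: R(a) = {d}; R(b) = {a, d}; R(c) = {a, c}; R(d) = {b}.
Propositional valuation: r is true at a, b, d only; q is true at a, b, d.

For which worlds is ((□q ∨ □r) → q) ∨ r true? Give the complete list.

Let φ = ((□q ∨ □r) → q) ∨ r. Evaluate φ at each world:
  a (successors {d}): φ is true.
  b (successors {a, d}): φ is true.
  c (successors {a, c}): φ is true.
  d (successors {b}): φ is true.
For instance, at c:
  At c: (□q ∨ □r) → q is true, r is false, so ((□q ∨ □r) → q) ∨ r is true.
    At c: □q ∨ □r is false, q is false, so (□q ∨ □r) → q is true.
      At c: □q is false, □r is false, so □q ∨ □r is false.
Satisfying worlds: {a, b, c, d}

a, b, c, d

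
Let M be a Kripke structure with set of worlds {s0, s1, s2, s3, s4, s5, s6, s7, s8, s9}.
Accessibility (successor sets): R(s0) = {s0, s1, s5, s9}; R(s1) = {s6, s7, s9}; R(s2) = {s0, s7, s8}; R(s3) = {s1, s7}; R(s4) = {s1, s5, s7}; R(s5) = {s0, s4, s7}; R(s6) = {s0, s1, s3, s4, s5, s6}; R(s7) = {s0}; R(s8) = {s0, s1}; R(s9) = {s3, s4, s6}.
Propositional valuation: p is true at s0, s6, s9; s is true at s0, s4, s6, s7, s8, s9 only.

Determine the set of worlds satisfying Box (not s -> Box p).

Let φ = Box (not s -> Box p). Evaluate φ at each world:
  s0 (successors {s0, s1, s5, s9}): φ is false.
  s1 (successors {s6, s7, s9}): φ is true.
  s2 (successors {s0, s7, s8}): φ is true.
  s3 (successors {s1, s7}): φ is false.
  s4 (successors {s1, s5, s7}): φ is false.
  s5 (successors {s0, s4, s7}): φ is true.
  s6 (successors {s0, s1, s3, s4, s5, s6}): φ is false.
  s7 (successors {s0}): φ is true.
  s8 (successors {s0, s1}): φ is false.
  s9 (successors {s3, s4, s6}): φ is false.
For instance, at s7:
  At s7: Box (not s -> Box p) requires not s -> Box p at every successor {s0}.
      At s0: not s is false, Box p is false, so not s -> Box p is true.
  So Box (not s -> Box p) is true at s7.
Satisfying worlds: {s1, s2, s5, s7}

s1, s2, s5, s7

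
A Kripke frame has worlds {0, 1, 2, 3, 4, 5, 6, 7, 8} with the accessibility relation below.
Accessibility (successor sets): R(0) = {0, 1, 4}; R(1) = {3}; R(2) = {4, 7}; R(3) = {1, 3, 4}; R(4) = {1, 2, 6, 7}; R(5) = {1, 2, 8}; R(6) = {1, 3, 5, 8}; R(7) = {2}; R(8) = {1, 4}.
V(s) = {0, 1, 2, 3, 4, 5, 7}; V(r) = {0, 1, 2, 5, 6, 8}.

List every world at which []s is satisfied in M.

0, 1, 2, 3, 7, 8

Let φ = []s. Evaluate φ at each world:
  0 (successors {0, 1, 4}): φ is true.
  1 (successors {3}): φ is true.
  2 (successors {4, 7}): φ is true.
  3 (successors {1, 3, 4}): φ is true.
  4 (successors {1, 2, 6, 7}): φ is false.
  5 (successors {1, 2, 8}): φ is false.
  6 (successors {1, 3, 5, 8}): φ is false.
  7 (successors {2}): φ is true.
  8 (successors {1, 4}): φ is true.
For instance, at 7:
  At 7: []s requires s at every successor {2}.
    At 2: s is true.
  So []s is true at 7.
Satisfying worlds: {0, 1, 2, 3, 7, 8}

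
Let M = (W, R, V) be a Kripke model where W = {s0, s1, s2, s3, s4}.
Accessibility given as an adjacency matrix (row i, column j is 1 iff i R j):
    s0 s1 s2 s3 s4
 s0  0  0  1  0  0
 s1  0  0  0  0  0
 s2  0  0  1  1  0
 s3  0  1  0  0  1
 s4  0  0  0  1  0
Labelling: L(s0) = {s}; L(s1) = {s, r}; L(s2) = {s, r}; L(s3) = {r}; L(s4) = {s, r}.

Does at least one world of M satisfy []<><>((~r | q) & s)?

Yes

Let φ = []<><>((~r | q) & s). Evaluate φ at each world:
  s0 (successors {s2}): φ is false.
  s1 (successors ∅): φ is true.
  s2 (successors {s2, s3}): φ is false.
  s3 (successors {s1, s4}): φ is false.
  s4 (successors {s3}): φ is false.
Detail at s1 (witness):
  At s1: no accessible worlds, so []<><>((~r | q) & s) holds vacuously.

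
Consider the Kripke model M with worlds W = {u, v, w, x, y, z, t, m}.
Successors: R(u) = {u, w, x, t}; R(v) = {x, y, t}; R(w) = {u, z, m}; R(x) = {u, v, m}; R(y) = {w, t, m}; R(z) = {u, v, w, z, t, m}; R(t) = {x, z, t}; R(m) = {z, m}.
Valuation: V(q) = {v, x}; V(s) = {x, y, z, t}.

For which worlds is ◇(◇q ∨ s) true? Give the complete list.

Let φ = ◇(◇q ∨ s). Evaluate φ at each world:
  u (successors {u, w, x, t}): φ is true.
  v (successors {x, y, t}): φ is true.
  w (successors {u, z, m}): φ is true.
  x (successors {u, v, m}): φ is true.
  y (successors {w, t, m}): φ is true.
  z (successors {u, v, w, z, t, m}): φ is true.
  t (successors {x, z, t}): φ is true.
  m (successors {z, m}): φ is true.
For instance, at t:
  At t: ◇(◇q ∨ s) requires ◇q ∨ s at some successor in {x, z, t}.
    ◇q ∨ s holds at x, so ◇(◇q ∨ s) is true at t.
      At x: ◇q is true, s is true, so ◇q ∨ s is true.
Satisfying worlds: {u, v, w, x, y, z, t, m}

u, v, w, x, y, z, t, m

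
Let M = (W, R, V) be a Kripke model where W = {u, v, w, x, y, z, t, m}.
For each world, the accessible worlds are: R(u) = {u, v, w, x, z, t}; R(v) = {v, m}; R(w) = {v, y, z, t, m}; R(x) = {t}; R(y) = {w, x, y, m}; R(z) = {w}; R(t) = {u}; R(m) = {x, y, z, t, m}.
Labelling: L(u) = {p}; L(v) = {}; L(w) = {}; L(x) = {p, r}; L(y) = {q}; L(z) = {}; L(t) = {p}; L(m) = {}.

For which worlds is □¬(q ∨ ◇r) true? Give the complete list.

Let φ = □¬(q ∨ ◇r). Evaluate φ at each world:
  u (successors {u, v, w, x, z, t}): φ is false.
  v (successors {v, m}): φ is false.
  w (successors {v, y, z, t, m}): φ is false.
  x (successors {t}): φ is true.
  y (successors {w, x, y, m}): φ is false.
  z (successors {w}): φ is true.
  t (successors {u}): φ is false.
  m (successors {x, y, z, t, m}): φ is false.
For instance, at t:
  At t: □¬(q ∨ ◇r) requires ¬(q ∨ ◇r) at every successor {u}.
    ¬(q ∨ ◇r) fails at u, so □¬(q ∨ ◇r) is false at t.
      At u: q ∨ ◇r is true, so ¬(q ∨ ◇r) is false.
Satisfying worlds: {x, z}

x, z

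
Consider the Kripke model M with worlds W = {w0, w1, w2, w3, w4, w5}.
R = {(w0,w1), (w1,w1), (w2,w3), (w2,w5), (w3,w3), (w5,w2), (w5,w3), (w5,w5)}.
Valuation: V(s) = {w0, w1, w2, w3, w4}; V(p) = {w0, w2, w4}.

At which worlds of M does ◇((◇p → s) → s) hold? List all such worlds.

w0, w1, w2, w3, w5

Let φ = ◇((◇p → s) → s). Evaluate φ at each world:
  w0 (successors {w1}): φ is true.
  w1 (successors {w1}): φ is true.
  w2 (successors {w3, w5}): φ is true.
  w3 (successors {w3}): φ is true.
  w4 (successors ∅): φ is false.
  w5 (successors {w2, w3, w5}): φ is true.
For instance, at w1:
  At w1: ◇((◇p → s) → s) requires (◇p → s) → s at some successor in {w1}.
    (◇p → s) → s holds at w1, so ◇((◇p → s) → s) is true at w1.
      At w1: ◇p → s is true, s is true, so (◇p → s) → s is true.
Satisfying worlds: {w0, w1, w2, w3, w5}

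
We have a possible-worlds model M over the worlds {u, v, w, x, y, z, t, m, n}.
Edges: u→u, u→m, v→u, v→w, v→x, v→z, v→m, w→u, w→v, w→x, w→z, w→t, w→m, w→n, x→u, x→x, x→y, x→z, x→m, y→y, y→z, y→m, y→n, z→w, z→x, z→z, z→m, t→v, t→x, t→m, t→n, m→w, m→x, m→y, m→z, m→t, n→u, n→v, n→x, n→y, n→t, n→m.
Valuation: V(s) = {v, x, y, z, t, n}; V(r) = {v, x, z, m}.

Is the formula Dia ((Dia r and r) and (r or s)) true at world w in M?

At w: Dia ((Dia r and r) and (r or s)) requires (Dia r and r) and (r or s) at some successor in {u, v, x, z, t, m, n}.
  (Dia r and r) and (r or s) holds at v, so Dia ((Dia r and r) and (r or s)) is true at w.
    At v: Dia r and r is true, r or s is true, so (Dia r and r) and (r or s) is true.
      At v: Dia r is true, r is true, so Dia r and r is true.

Yes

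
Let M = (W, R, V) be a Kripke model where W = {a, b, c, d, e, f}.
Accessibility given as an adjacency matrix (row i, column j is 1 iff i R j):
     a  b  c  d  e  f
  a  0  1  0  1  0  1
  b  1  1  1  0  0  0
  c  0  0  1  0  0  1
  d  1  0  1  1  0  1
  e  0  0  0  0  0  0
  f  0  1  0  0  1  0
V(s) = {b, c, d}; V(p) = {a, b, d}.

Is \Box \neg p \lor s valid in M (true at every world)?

No

Let φ = \Box \neg p \lor s. Evaluate φ at each world:
  a (successors {b, d, f}): φ is false.
  b (successors {a, b, c}): φ is true.
  c (successors {c, f}): φ is true.
  d (successors {a, c, d, f}): φ is true.
  e (successors ∅): φ is true.
  f (successors {b, e}): φ is false.
Detail at a (counterexample):
  At a: \Box \neg p is false, s is false, so \Box \neg p \lor s is false.
    At a: \Box \neg p requires \neg p at every successor {b, d, f}.
      \neg p fails at b, so \Box \neg p is false at a.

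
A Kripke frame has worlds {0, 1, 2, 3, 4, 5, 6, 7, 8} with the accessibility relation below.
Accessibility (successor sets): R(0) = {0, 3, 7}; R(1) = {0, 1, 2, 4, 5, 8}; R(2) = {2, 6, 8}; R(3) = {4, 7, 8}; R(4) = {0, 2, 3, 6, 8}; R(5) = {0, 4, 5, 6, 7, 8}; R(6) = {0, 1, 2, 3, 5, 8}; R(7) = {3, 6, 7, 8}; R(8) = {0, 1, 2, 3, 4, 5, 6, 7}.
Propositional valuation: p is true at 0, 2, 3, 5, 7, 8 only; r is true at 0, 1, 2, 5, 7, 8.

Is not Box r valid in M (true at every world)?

Yes

Let φ = not Box r. Evaluate φ at each world:
  0 (successors {0, 3, 7}): φ is true.
  1 (successors {0, 1, 2, 4, 5, 8}): φ is true.
  2 (successors {2, 6, 8}): φ is true.
  3 (successors {4, 7, 8}): φ is true.
  4 (successors {0, 2, 3, 6, 8}): φ is true.
  5 (successors {0, 4, 5, 6, 7, 8}): φ is true.
  6 (successors {0, 1, 2, 3, 5, 8}): φ is true.
  7 (successors {3, 6, 7, 8}): φ is true.
  8 (successors {0, 1, 2, 3, 4, 5, 6, 7}): φ is true.
For instance, at 2:
  At 2: Box r is false, so not Box r is true.
    At 2: Box r requires r at every successor {2, 6, 8}.
      r fails at 6, so Box r is false at 2.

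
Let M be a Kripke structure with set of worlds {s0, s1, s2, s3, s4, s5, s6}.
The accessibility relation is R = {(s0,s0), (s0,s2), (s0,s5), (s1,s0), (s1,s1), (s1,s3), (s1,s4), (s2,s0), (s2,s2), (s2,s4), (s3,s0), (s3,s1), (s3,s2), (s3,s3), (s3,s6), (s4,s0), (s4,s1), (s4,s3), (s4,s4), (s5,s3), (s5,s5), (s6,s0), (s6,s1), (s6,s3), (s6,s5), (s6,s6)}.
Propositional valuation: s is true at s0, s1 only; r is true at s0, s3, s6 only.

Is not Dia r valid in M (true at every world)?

Let φ = not Dia r. Evaluate φ at each world:
  s0 (successors {s0, s2, s5}): φ is false.
  s1 (successors {s0, s1, s3, s4}): φ is false.
  s2 (successors {s0, s2, s4}): φ is false.
  s3 (successors {s0, s1, s2, s3, s6}): φ is false.
  s4 (successors {s0, s1, s3, s4}): φ is false.
  s5 (successors {s3, s5}): φ is false.
  s6 (successors {s0, s1, s3, s5, s6}): φ is false.
Detail at s0 (counterexample):
  At s0: Dia r is true, so not Dia r is false.
    At s0: Dia r requires r at some successor in {s0, s2, s5}.
      r holds at s0, so Dia r is true at s0.

No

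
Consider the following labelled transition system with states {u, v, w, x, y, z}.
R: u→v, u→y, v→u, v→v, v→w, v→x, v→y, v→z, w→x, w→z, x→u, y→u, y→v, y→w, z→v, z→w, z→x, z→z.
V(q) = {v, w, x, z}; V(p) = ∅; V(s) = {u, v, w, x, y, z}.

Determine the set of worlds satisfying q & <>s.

Recall that <>ψ holds at a world iff ψ holds at some accessible world.
Let φ = q & <>s. Evaluate φ at each world:
  u (successors {v, y}): φ is false.
  v (successors {u, v, w, x, y, z}): φ is true.
  w (successors {x, z}): φ is true.
  x (successors {u}): φ is true.
  y (successors {u, v, w}): φ is false.
  z (successors {v, w, x, z}): φ is true.
For instance, at y:
  At y: q is false, <>s is true, so q & <>s is false.
    At y: <>s requires s at some successor in {u, v, w}.
      s holds at u, so <>s is true at y.
Satisfying worlds: {v, w, x, z}

v, w, x, z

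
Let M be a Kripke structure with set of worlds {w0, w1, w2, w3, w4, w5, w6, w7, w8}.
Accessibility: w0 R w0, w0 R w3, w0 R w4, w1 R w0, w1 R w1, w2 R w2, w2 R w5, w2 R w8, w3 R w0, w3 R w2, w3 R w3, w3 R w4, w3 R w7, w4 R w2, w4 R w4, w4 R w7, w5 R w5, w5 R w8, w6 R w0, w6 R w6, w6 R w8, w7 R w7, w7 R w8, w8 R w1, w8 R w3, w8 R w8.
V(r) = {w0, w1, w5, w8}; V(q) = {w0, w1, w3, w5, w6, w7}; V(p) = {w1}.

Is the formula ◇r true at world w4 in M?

No

At w4: ◇r requires r at some successor in {w2, w4, w7}.
  At w2: r is false.
  At w4: r is false.
  At w7: r is false.
So ◇r is false at w4.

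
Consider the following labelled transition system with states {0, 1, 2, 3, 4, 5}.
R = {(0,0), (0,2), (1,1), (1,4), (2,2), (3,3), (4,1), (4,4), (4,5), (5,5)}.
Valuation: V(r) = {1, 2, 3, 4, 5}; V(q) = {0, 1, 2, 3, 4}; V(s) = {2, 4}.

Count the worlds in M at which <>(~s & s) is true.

Let φ = <>(~s & s). Evaluate φ at each world:
  0 (successors {0, 2}): φ is false.
  1 (successors {1, 4}): φ is false.
  2 (successors {2}): φ is false.
  3 (successors {3}): φ is false.
  4 (successors {1, 4, 5}): φ is false.
  5 (successors {5}): φ is false.
For instance, at 4:
  At 4: <>(~s & s) requires ~s & s at some successor in {1, 4, 5}.
    At 1: ~s & s is false.
    At 4: ~s & s is false.
    At 5: ~s & s is false.
  So <>(~s & s) is false at 4.
Satisfying worlds: none.

0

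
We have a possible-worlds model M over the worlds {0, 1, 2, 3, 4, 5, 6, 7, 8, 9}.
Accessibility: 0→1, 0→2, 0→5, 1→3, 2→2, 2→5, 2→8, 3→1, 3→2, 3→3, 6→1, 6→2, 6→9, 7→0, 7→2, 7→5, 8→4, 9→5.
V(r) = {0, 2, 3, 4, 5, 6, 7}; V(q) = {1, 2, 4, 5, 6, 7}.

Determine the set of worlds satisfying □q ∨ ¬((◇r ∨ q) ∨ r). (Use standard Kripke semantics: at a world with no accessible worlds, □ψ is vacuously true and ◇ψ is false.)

0, 4, 5, 8, 9

Let φ = □q ∨ ¬((◇r ∨ q) ∨ r). Evaluate φ at each world:
  0 (successors {1, 2, 5}): φ is true.
  1 (successors {3}): φ is false.
  2 (successors {2, 5, 8}): φ is false.
  3 (successors {1, 2, 3}): φ is false.
  4 (successors ∅): φ is true.
  5 (successors ∅): φ is true.
  6 (successors {1, 2, 9}): φ is false.
  7 (successors {0, 2, 5}): φ is false.
  8 (successors {4}): φ is true.
  9 (successors {5}): φ is true.
For instance, at 9:
  At 9: □q is true, ¬((◇r ∨ q) ∨ r) is false, so □q ∨ ¬((◇r ∨ q) ∨ r) is true.
    At 9: □q requires q at every successor {5}.
      At 5: q is true.
    So □q is true at 9.
    At 9: (◇r ∨ q) ∨ r is true, so ¬((◇r ∨ q) ∨ r) is false.
      At 9: ◇r ∨ q is true, r is false, so (◇r ∨ q) ∨ r is true.
Satisfying worlds: {0, 4, 5, 8, 9}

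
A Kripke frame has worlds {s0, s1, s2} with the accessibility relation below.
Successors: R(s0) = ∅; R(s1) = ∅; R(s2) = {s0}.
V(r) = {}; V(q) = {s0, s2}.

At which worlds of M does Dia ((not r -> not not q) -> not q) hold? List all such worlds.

Let φ = Dia ((not r -> not not q) -> not q). Evaluate φ at each world:
  s0 (successors ∅): φ is false.
  s1 (successors ∅): φ is false.
  s2 (successors {s0}): φ is false.
For instance, at s2:
  At s2: Dia ((not r -> not not q) -> not q) requires (not r -> not not q) -> not q at some successor in {s0}.
    At s0: (not r -> not not q) -> not q is false.
  So Dia ((not r -> not not q) -> not q) is false at s2.
Satisfying worlds: none.

none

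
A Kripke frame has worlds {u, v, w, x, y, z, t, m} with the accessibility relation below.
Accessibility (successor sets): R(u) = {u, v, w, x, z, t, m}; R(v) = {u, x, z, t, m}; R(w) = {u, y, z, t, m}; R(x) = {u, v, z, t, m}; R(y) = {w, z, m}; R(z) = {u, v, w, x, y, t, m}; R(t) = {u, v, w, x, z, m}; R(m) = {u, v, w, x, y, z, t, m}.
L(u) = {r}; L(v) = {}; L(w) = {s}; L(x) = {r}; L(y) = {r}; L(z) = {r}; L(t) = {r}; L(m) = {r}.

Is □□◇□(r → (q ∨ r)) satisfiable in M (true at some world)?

Recall that □ψ holds at a world iff ψ holds at every accessible world, and ◇ψ holds iff ψ holds at some accessible world.
Let φ = □□◇□(r → (q ∨ r)). Evaluate φ at each world:
  u (successors {u, v, w, x, z, t, m}): φ is true.
  v (successors {u, x, z, t, m}): φ is true.
  w (successors {u, y, z, t, m}): φ is true.
  x (successors {u, v, z, t, m}): φ is true.
  y (successors {w, z, m}): φ is true.
  z (successors {u, v, w, x, y, t, m}): φ is true.
  t (successors {u, v, w, x, z, m}): φ is true.
  m (successors {u, v, w, x, y, z, t, m}): φ is true.
Detail at u (witness):
  At u: □□◇□(r → (q ∨ r)) requires □◇□(r → (q ∨ r)) at every successor {u, v, w, x, z, t, m}.
    At u: □◇□(r → (q ∨ r)) is true.
    At v: □◇□(r → (q ∨ r)) is true.
    At w: □◇□(r → (q ∨ r)) is true.
    At x: □◇□(r → (q ∨ r)) is true.
    At z: □◇□(r → (q ∨ r)) is true.
    At t: □◇□(r → (q ∨ r)) is true.
    At m: □◇□(r → (q ∨ r)) is true.
  So □□◇□(r → (q ∨ r)) is true at u.

Yes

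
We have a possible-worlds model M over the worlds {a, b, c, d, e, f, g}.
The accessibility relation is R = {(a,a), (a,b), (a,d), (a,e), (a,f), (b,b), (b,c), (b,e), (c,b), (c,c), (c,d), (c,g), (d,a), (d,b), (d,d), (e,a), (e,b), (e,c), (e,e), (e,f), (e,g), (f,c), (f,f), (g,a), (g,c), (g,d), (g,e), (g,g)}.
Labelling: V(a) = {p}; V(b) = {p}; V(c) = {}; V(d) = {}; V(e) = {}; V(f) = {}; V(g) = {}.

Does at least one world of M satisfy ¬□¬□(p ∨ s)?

Recall that □ψ holds at a world iff ψ holds at every accessible world, and ◇ψ holds iff ψ holds at some accessible world.
Let φ = ¬□¬□(p ∨ s). Evaluate φ at each world:
  a (successors {a, b, d, e, f}): φ is false.
  b (successors {b, c, e}): φ is false.
  c (successors {b, c, d, g}): φ is false.
  d (successors {a, b, d}): φ is false.
  e (successors {a, b, c, e, f, g}): φ is false.
  f (successors {c, f}): φ is false.
  g (successors {a, c, d, e, g}): φ is false.
For instance, at d:
  At d: □¬□(p ∨ s) is true, so ¬□¬□(p ∨ s) is false.
    At d: □¬□(p ∨ s) requires ¬□(p ∨ s) at every successor {a, b, d}.
      At a: ¬□(p ∨ s) is true.
      At b: ¬□(p ∨ s) is true.
      At d: ¬□(p ∨ s) is true.
    So □¬□(p ∨ s) is true at d.

No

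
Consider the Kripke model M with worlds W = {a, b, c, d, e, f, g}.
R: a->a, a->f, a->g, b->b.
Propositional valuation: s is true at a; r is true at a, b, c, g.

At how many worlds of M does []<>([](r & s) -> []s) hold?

Recall that []ψ holds at a world iff ψ holds at every accessible world, and <>ψ holds iff ψ holds at some accessible world.
Let φ = []<>([](r & s) -> []s). Evaluate φ at each world:
  a (successors {a, f, g}): φ is false.
  b (successors {b}): φ is true.
  c (successors ∅): φ is true.
  d (successors ∅): φ is true.
  e (successors ∅): φ is true.
  f (successors ∅): φ is true.
  g (successors ∅): φ is true.
For instance, at a:
  At a: []<>([](r & s) -> []s) requires <>([](r & s) -> []s) at every successor {a, f, g}.
    <>([](r & s) -> []s) fails at f, so []<>([](r & s) -> []s) is false at a.
      At f: no accessible worlds, so <>([](r & s) -> []s) is false.
Satisfying worlds: {b, c, d, e, f, g}

6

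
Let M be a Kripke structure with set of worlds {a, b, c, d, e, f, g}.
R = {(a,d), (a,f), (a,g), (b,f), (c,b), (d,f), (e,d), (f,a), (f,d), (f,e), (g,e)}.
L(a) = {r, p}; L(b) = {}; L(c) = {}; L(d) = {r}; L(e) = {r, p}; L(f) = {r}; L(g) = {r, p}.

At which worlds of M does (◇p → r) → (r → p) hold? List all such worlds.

a, b, c, e, g

Recall that ◇ψ holds at a world iff ψ holds at some accessible world.
Let φ = (◇p → r) → (r → p). Evaluate φ at each world:
  a (successors {d, f, g}): φ is true.
  b (successors {f}): φ is true.
  c (successors {b}): φ is true.
  d (successors {f}): φ is false.
  e (successors {d}): φ is true.
  f (successors {a, d, e}): φ is false.
  g (successors {e}): φ is true.
For instance, at g:
  At g: ◇p → r is true, r → p is true, so (◇p → r) → (r → p) is true.
    At g: ◇p is true, r is true, so ◇p → r is true.
      At g: ◇p requires p at some successor in {e}.
        p holds at e, so ◇p is true at g.
Satisfying worlds: {a, b, c, e, g}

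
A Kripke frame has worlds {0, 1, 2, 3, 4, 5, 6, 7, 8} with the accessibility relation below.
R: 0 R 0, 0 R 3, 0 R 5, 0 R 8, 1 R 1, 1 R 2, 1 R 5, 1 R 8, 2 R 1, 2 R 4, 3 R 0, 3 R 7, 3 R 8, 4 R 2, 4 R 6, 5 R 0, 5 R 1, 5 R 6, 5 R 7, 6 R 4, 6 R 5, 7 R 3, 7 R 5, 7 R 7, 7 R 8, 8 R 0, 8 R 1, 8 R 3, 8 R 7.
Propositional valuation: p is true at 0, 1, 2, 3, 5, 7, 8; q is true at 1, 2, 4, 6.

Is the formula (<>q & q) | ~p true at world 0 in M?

No

At 0: <>q & q is false, ~p is false, so (<>q & q) | ~p is false.
  At 0: <>q is false, q is false, so <>q & q is false.
    At 0: <>q requires q at some successor in {0, 3, 5, 8}.
      At 0: q is false.
      At 3: q is false.
      At 5: q is false.
      At 8: q is false.
    So <>q is false at 0.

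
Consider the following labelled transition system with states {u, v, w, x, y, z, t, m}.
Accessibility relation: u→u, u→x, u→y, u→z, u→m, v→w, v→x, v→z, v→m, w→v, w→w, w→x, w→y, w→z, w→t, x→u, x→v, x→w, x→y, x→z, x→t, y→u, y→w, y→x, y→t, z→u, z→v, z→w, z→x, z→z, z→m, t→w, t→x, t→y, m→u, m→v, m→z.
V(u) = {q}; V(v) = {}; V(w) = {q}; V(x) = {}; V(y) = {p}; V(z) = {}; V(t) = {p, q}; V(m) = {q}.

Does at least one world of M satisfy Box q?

No

Let φ = Box q. Evaluate φ at each world:
  u (successors {u, x, y, z, m}): φ is false.
  v (successors {w, x, z, m}): φ is false.
  w (successors {v, w, x, y, z, t}): φ is false.
  x (successors {u, v, w, y, z, t}): φ is false.
  y (successors {u, w, x, t}): φ is false.
  z (successors {u, v, w, x, z, m}): φ is false.
  t (successors {w, x, y}): φ is false.
  m (successors {u, v, z}): φ is false.
For instance, at u:
  At u: Box q requires q at every successor {u, x, y, z, m}.
    q fails at x, so Box q is false at u.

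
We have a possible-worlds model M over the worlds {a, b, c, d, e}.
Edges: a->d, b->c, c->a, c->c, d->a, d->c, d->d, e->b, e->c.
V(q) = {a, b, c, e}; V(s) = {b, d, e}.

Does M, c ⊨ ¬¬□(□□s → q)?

At c: ¬□(□□s → q) is false, so ¬¬□(□□s → q) is true.
  At c: □(□□s → q) is true, so ¬□(□□s → q) is false.
    At c: □(□□s → q) requires □□s → q at every successor {a, c}.
      At a: □□s → q is true.
      At c: □□s → q is true.
    So □(□□s → q) is true at c.

Yes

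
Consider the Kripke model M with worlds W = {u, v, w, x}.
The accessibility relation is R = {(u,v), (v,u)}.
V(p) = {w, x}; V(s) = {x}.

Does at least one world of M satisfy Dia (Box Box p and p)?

No

Let φ = Dia (Box Box p and p). Evaluate φ at each world:
  u (successors {v}): φ is false.
  v (successors {u}): φ is false.
  w (successors ∅): φ is false.
  x (successors ∅): φ is false.
For instance, at v:
  At v: Dia (Box Box p and p) requires Box Box p and p at some successor in {u}.
    At u: Box Box p and p is false.
  So Dia (Box Box p and p) is false at v.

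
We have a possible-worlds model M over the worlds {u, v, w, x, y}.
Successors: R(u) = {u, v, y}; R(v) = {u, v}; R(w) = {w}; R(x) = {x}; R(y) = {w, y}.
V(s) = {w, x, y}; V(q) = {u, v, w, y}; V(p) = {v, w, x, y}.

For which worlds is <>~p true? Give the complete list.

Let φ = <>~p. Evaluate φ at each world:
  u (successors {u, v, y}): φ is true.
  v (successors {u, v}): φ is true.
  w (successors {w}): φ is false.
  x (successors {x}): φ is false.
  y (successors {w, y}): φ is false.
For instance, at v:
  At v: <>~p requires ~p at some successor in {u, v}.
    ~p holds at u, so <>~p is true at v.
Satisfying worlds: {u, v}

u, v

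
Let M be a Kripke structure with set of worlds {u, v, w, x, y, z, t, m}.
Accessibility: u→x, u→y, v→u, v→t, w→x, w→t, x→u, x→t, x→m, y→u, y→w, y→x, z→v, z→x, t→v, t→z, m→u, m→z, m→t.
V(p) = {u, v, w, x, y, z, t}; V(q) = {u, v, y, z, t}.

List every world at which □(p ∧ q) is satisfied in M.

v, t, m

Let φ = □(p ∧ q). Evaluate φ at each world:
  u (successors {x, y}): φ is false.
  v (successors {u, t}): φ is true.
  w (successors {x, t}): φ is false.
  x (successors {u, t, m}): φ is false.
  y (successors {u, w, x}): φ is false.
  z (successors {v, x}): φ is false.
  t (successors {v, z}): φ is true.
  m (successors {u, z, t}): φ is true.
For instance, at t:
  At t: □(p ∧ q) requires p ∧ q at every successor {v, z}.
    At v: p ∧ q is true.
    At z: p ∧ q is true.
  So □(p ∧ q) is true at t.
Satisfying worlds: {v, t, m}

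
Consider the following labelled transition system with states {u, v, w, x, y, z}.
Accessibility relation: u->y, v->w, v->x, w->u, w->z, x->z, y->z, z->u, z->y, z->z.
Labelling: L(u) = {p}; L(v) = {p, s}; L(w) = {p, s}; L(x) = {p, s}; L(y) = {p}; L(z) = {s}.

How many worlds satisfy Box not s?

Recall that Box ψ holds at a world iff ψ holds at every accessible world, and Dia ψ holds iff ψ holds at some accessible world.
Let φ = Box not s. Evaluate φ at each world:
  u (successors {y}): φ is true.
  v (successors {w, x}): φ is false.
  w (successors {u, z}): φ is false.
  x (successors {z}): φ is false.
  y (successors {z}): φ is false.
  z (successors {u, y, z}): φ is false.
For instance, at v:
  At v: Box not s requires not s at every successor {w, x}.
    not s fails at w, so Box not s is false at v.
Satisfying worlds: {u}

1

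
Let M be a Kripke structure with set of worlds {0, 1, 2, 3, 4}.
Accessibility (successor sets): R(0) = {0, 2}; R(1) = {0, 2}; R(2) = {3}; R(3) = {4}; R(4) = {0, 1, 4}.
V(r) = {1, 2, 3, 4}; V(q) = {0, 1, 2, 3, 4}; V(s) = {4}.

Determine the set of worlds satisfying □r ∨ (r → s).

0, 2, 3, 4

Recall that □ψ holds at a world iff ψ holds at every accessible world, and ◇ψ holds iff ψ holds at some accessible world.
Let φ = □r ∨ (r → s). Evaluate φ at each world:
  0 (successors {0, 2}): φ is true.
  1 (successors {0, 2}): φ is false.
  2 (successors {3}): φ is true.
  3 (successors {4}): φ is true.
  4 (successors {0, 1, 4}): φ is true.
For instance, at 4:
  At 4: □r is false, r → s is true, so □r ∨ (r → s) is true.
    At 4: □r requires r at every successor {0, 1, 4}.
      r fails at 0, so □r is false at 4.
Satisfying worlds: {0, 2, 3, 4}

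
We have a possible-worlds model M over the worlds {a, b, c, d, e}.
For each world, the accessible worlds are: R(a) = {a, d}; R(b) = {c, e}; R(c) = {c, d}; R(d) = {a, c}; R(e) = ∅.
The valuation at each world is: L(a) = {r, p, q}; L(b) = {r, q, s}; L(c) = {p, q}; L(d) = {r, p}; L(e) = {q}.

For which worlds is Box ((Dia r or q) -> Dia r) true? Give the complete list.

a, c, d, e

Recall that Box ψ holds at a world iff ψ holds at every accessible world, and Dia ψ holds iff ψ holds at some accessible world.
Let φ = Box ((Dia r or q) -> Dia r). Evaluate φ at each world:
  a (successors {a, d}): φ is true.
  b (successors {c, e}): φ is false.
  c (successors {c, d}): φ is true.
  d (successors {a, c}): φ is true.
  e (successors ∅): φ is true.
For instance, at d:
  At d: Box ((Dia r or q) -> Dia r) requires (Dia r or q) -> Dia r at every successor {a, c}.
      At a: Dia r or q is true, Dia r is true, so (Dia r or q) -> Dia r is true.
      At c: Dia r or q is true, Dia r is true, so (Dia r or q) -> Dia r is true.
  So Box ((Dia r or q) -> Dia r) is true at d.
Satisfying worlds: {a, c, d, e}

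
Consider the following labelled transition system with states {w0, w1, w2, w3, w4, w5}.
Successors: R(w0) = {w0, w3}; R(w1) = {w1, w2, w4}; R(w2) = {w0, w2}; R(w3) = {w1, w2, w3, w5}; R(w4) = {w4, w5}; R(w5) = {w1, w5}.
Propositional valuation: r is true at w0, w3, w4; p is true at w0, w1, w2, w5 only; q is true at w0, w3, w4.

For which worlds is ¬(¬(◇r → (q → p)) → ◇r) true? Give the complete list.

Recall that ◇ψ holds at a world iff ψ holds at some accessible world.
Let φ = ¬(¬(◇r → (q → p)) → ◇r). Evaluate φ at each world:
  w0 (successors {w0, w3}): φ is false.
  w1 (successors {w1, w2, w4}): φ is false.
  w2 (successors {w0, w2}): φ is false.
  w3 (successors {w1, w2, w3, w5}): φ is false.
  w4 (successors {w4, w5}): φ is false.
  w5 (successors {w1, w5}): φ is false.
For instance, at w4:
  At w4: ¬(◇r → (q → p)) → ◇r is true, so ¬(¬(◇r → (q → p)) → ◇r) is false.
    At w4: ¬(◇r → (q → p)) is true, ◇r is true, so ¬(◇r → (q → p)) → ◇r is true.
      At w4: ◇r → (q → p) is false, so ¬(◇r → (q → p)) is true.
      At w4: ◇r requires r at some successor in {w4, w5}.
        r holds at w4, so ◇r is true at w4.
Satisfying worlds: none.

none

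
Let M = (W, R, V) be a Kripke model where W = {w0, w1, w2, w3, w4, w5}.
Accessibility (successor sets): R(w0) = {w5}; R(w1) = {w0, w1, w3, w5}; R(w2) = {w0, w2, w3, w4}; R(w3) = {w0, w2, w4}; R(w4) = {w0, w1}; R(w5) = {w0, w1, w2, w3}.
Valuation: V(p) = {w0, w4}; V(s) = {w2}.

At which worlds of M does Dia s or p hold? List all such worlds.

w0, w2, w3, w4, w5

Let φ = Dia s or p. Evaluate φ at each world:
  w0 (successors {w5}): φ is true.
  w1 (successors {w0, w1, w3, w5}): φ is false.
  w2 (successors {w0, w2, w3, w4}): φ is true.
  w3 (successors {w0, w2, w4}): φ is true.
  w4 (successors {w0, w1}): φ is true.
  w5 (successors {w0, w1, w2, w3}): φ is true.
For instance, at w4:
  At w4: Dia s is false, p is true, so Dia s or p is true.
    At w4: Dia s requires s at some successor in {w0, w1}.
      At w0: s is false.
      At w1: s is false.
    So Dia s is false at w4.
Satisfying worlds: {w0, w2, w3, w4, w5}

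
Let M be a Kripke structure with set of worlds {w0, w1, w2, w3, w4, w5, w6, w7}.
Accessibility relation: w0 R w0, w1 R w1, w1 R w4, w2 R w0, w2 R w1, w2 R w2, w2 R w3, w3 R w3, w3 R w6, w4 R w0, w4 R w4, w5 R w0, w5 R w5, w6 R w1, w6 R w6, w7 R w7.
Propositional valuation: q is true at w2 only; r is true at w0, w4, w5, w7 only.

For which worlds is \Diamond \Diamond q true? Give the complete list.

w2

Let φ = \Diamond \Diamond q. Evaluate φ at each world:
  w0 (successors {w0}): φ is false.
  w1 (successors {w1, w4}): φ is false.
  w2 (successors {w0, w1, w2, w3}): φ is true.
  w3 (successors {w3, w6}): φ is false.
  w4 (successors {w0, w4}): φ is false.
  w5 (successors {w0, w5}): φ is false.
  w6 (successors {w1, w6}): φ is false.
  w7 (successors {w7}): φ is false.
For instance, at w7:
  At w7: \Diamond \Diamond q requires \Diamond q at some successor in {w7}.
    At w7: \Diamond q is false.
  So \Diamond \Diamond q is false at w7.
Satisfying worlds: {w2}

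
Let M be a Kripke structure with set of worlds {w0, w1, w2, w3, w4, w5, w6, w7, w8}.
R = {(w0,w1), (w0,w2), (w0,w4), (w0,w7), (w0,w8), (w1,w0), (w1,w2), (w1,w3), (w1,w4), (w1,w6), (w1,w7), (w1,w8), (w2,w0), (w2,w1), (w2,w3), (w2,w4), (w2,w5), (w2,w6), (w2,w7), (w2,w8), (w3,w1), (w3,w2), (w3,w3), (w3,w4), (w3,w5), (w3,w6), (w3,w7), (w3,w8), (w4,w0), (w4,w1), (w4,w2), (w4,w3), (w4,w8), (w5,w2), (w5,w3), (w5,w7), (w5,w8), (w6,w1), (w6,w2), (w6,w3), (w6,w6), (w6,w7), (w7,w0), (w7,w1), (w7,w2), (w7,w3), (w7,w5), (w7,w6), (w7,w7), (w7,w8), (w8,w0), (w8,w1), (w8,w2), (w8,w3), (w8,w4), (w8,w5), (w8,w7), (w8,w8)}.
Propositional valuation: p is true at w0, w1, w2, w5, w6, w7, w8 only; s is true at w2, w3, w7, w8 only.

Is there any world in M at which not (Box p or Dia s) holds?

Let φ = not (Box p or Dia s). Evaluate φ at each world:
  w0 (successors {w1, w2, w4, w7, w8}): φ is false.
  w1 (successors {w0, w2, w3, w4, w6, w7, w8}): φ is false.
  w2 (successors {w0, w1, w3, w4, w5, w6, w7, w8}): φ is false.
  w3 (successors {w1, w2, w3, w4, w5, w6, w7, w8}): φ is false.
  w4 (successors {w0, w1, w2, w3, w8}): φ is false.
  w5 (successors {w2, w3, w7, w8}): φ is false.
  w6 (successors {w1, w2, w3, w6, w7}): φ is false.
  w7 (successors {w0, w1, w2, w3, w5, w6, w7, w8}): φ is false.
  w8 (successors {w0, w1, w2, w3, w4, w5, w7, w8}): φ is false.
For instance, at w0:
  At w0: Box p or Dia s is true, so not (Box p or Dia s) is false.
    At w0: Box p is false, Dia s is true, so Box p or Dia s is true.
      At w0: Box p requires p at every successor {w1, w2, w4, w7, w8}.
        p fails at w4, so Box p is false at w0.
      At w0: Dia s requires s at some successor in {w1, w2, w4, w7, w8}.
        s holds at w2, so Dia s is true at w0.

No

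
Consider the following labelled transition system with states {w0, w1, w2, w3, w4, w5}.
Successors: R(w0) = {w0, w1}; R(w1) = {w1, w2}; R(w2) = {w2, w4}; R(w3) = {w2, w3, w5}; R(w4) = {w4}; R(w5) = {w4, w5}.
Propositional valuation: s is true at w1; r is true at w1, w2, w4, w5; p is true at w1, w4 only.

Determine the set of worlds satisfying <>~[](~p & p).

w0, w1, w2, w3, w4, w5

Let φ = <>~[](~p & p). Evaluate φ at each world:
  w0 (successors {w0, w1}): φ is true.
  w1 (successors {w1, w2}): φ is true.
  w2 (successors {w2, w4}): φ is true.
  w3 (successors {w2, w3, w5}): φ is true.
  w4 (successors {w4}): φ is true.
  w5 (successors {w4, w5}): φ is true.
For instance, at w2:
  At w2: <>~[](~p & p) requires ~[](~p & p) at some successor in {w2, w4}.
    ~[](~p & p) holds at w2, so <>~[](~p & p) is true at w2.
      At w2: [](~p & p) is false, so ~[](~p & p) is true.
Satisfying worlds: {w0, w1, w2, w3, w4, w5}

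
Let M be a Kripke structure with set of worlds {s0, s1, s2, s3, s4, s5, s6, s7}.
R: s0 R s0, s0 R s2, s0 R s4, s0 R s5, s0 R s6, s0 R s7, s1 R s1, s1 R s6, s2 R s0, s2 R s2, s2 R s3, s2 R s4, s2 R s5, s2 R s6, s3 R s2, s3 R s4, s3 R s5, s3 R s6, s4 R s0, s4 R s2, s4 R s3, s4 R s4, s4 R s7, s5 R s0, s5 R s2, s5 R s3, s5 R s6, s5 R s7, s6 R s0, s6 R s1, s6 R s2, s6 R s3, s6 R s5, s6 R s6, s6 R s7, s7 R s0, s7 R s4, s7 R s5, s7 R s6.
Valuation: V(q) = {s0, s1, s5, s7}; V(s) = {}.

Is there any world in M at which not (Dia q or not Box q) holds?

No

Recall that Box ψ holds at a world iff ψ holds at every accessible world, and Dia ψ holds iff ψ holds at some accessible world.
Let φ = not (Dia q or not Box q). Evaluate φ at each world:
  s0 (successors {s0, s2, s4, s5, s6, s7}): φ is false.
  s1 (successors {s1, s6}): φ is false.
  s2 (successors {s0, s2, s3, s4, s5, s6}): φ is false.
  s3 (successors {s2, s4, s5, s6}): φ is false.
  s4 (successors {s0, s2, s3, s4, s7}): φ is false.
  s5 (successors {s0, s2, s3, s6, s7}): φ is false.
  s6 (successors {s0, s1, s2, s3, s5, s6, s7}): φ is false.
  s7 (successors {s0, s4, s5, s6}): φ is false.
For instance, at s6:
  At s6: Dia q or not Box q is true, so not (Dia q or not Box q) is false.
    At s6: Dia q is true, not Box q is true, so Dia q or not Box q is true.
      At s6: Dia q requires q at some successor in {s0, s1, s2, s3, s5, s6, s7}.
        q holds at s0, so Dia q is true at s6.
      At s6: Box q is false, so not Box q is true.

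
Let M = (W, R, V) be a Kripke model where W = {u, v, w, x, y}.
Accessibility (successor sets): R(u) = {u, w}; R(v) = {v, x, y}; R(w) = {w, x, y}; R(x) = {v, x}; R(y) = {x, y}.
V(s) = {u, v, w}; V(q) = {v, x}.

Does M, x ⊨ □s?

Recall that □ψ holds at a world iff ψ holds at every accessible world, and ◇ψ holds iff ψ holds at some accessible world.
At x: □s requires s at every successor {v, x}.
  s fails at x, so □s is false at x.

No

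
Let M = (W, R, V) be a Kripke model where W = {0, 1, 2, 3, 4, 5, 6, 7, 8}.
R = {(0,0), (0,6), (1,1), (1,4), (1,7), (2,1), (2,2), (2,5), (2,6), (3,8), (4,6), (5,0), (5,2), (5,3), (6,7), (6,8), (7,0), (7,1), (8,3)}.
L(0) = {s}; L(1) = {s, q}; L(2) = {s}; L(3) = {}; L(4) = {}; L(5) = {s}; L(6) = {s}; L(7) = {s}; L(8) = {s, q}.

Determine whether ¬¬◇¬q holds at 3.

No

At 3: ¬◇¬q is true, so ¬¬◇¬q is false.
  At 3: ◇¬q is false, so ¬◇¬q is true.
    At 3: ◇¬q requires ¬q at some successor in {8}.
      At 8: ¬q is false.
    So ◇¬q is false at 3.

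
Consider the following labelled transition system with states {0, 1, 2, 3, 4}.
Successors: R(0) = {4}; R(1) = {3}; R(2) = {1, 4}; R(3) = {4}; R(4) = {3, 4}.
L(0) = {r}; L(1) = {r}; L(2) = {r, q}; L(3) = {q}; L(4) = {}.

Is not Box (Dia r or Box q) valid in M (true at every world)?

Let φ = not Box (Dia r or Box q). Evaluate φ at each world:
  0 (successors {4}): φ is true.
  1 (successors {3}): φ is true.
  2 (successors {1, 4}): φ is true.
  3 (successors {4}): φ is true.
  4 (successors {3, 4}): φ is true.
For instance, at 3:
  At 3: Box (Dia r or Box q) is false, so not Box (Dia r or Box q) is true.
    At 3: Box (Dia r or Box q) requires Dia r or Box q at every successor {4}.
      Dia r or Box q fails at 4, so Box (Dia r or Box q) is false at 3.

Yes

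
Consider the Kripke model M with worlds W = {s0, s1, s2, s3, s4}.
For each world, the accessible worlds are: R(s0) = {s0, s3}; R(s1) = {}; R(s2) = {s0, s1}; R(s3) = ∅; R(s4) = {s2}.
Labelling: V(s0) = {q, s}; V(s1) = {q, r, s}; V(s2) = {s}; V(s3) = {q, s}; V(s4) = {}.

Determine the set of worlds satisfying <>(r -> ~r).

Let φ = <>(r -> ~r). Evaluate φ at each world:
  s0 (successors {s0, s3}): φ is true.
  s1 (successors ∅): φ is false.
  s2 (successors {s0, s1}): φ is true.
  s3 (successors ∅): φ is false.
  s4 (successors {s2}): φ is true.
For instance, at s2:
  At s2: <>(r -> ~r) requires r -> ~r at some successor in {s0, s1}.
    r -> ~r holds at s0, so <>(r -> ~r) is true at s2.
Satisfying worlds: {s0, s2, s4}

s0, s2, s4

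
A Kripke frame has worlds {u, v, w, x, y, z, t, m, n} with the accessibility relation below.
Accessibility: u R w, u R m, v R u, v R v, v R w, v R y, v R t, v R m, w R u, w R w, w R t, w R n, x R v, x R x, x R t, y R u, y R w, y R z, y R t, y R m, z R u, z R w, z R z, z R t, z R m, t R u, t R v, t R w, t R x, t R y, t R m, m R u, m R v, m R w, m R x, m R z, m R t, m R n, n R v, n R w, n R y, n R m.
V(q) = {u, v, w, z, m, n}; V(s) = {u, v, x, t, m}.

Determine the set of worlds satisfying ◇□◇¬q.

Let φ = ◇□◇¬q. Evaluate φ at each world:
  u (successors {w, m}): φ is false.
  v (successors {u, v, w, y, t, m}): φ is true.
  w (successors {u, w, t, n}): φ is true.
  x (successors {v, x, t}): φ is true.
  y (successors {u, w, z, t, m}): φ is true.
  z (successors {u, w, z, t, m}): φ is true.
  t (successors {u, v, w, x, y, m}): φ is true.
  m (successors {u, v, w, x, z, t, n}): φ is true.
  n (successors {v, w, y, m}): φ is false.
For instance, at y:
  At y: ◇□◇¬q requires □◇¬q at some successor in {u, w, z, t, m}.
    □◇¬q holds at u, so ◇□◇¬q is true at y.
      At u: □◇¬q requires ◇¬q at every successor {w, m}.
        At w: ◇¬q is true.
        At m: ◇¬q is true.
      So □◇¬q is true at u.
Satisfying worlds: {v, w, x, y, z, t, m}

v, w, x, y, z, t, m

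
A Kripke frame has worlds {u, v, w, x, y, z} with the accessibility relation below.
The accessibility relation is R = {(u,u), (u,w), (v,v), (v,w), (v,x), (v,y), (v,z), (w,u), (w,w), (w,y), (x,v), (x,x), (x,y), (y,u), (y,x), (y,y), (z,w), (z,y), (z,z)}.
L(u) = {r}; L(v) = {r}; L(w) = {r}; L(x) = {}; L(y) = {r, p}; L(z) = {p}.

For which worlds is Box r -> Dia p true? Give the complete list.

Let φ = Box r -> Dia p. Evaluate φ at each world:
  u (successors {u, w}): φ is false.
  v (successors {v, w, x, y, z}): φ is true.
  w (successors {u, w, y}): φ is true.
  x (successors {v, x, y}): φ is true.
  y (successors {u, x, y}): φ is true.
  z (successors {w, y, z}): φ is true.
For instance, at u:
  At u: Box r is true, Dia p is false, so Box r -> Dia p is false.
    At u: Box r requires r at every successor {u, w}.
      At u: r is true.
      At w: r is true.
    So Box r is true at u.
    At u: Dia p requires p at some successor in {u, w}.
      At u: p is false.
      At w: p is false.
    So Dia p is false at u.
Satisfying worlds: {v, w, x, y, z}

v, w, x, y, z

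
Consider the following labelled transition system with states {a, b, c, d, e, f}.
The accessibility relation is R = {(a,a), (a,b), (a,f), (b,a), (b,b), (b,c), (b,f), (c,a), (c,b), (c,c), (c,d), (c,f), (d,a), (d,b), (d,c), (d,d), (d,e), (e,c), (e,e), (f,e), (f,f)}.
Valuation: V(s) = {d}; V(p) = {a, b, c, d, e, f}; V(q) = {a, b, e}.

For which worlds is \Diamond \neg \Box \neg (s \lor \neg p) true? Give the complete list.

Let φ = \Diamond \neg \Box \neg (s \lor \neg p). Evaluate φ at each world:
  a (successors {a, b, f}): φ is false.
  b (successors {a, b, c, f}): φ is true.
  c (successors {a, b, c, d, f}): φ is true.
  d (successors {a, b, c, d, e}): φ is true.
  e (successors {c, e}): φ is true.
  f (successors {e, f}): φ is false.
For instance, at d:
  At d: \Diamond \neg \Box \neg (s \lor \neg p) requires \neg \Box \neg (s \lor \neg p) at some successor in {a, b, c, d, e}.
    \neg \Box \neg (s \lor \neg p) holds at c, so \Diamond \neg \Box \neg (s \lor \neg p) is true at d.
      At c: \Box \neg (s \lor \neg p) is false, so \neg \Box \neg (s \lor \neg p) is true.
Satisfying worlds: {b, c, d, e}

b, c, d, e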